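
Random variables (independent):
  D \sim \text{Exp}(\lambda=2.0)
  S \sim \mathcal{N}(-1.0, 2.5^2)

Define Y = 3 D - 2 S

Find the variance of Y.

For independent RVs: Var(aX + bY) = a²Var(X) + b²Var(Y)
Var(D) = 0.25
Var(S) = 6.25
Var(Y) = 3²*0.25 + (-2)²*6.25
= 9*0.25 + 4*6.25 = 27.25

27.25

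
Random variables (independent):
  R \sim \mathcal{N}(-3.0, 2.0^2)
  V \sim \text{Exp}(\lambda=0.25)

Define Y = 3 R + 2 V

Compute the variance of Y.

For independent RVs: Var(aX + bY) = a²Var(X) + b²Var(Y)
Var(R) = 4
Var(V) = 16
Var(Y) = 3²*4 + 2²*16
= 9*4 + 4*16 = 100

100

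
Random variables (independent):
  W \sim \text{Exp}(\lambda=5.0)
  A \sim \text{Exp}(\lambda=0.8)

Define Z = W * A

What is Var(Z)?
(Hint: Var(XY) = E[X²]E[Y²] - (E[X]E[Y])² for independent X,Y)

Var(XY) = E[X²]E[Y²] - (E[X]E[Y])²
E[W] = 0.2, Var(W) = 0.04
E[A] = 1.25, Var(A) = 1.5625
E[W²] = 0.04 + 0.2² = 0.08
E[A²] = 1.5625 + 1.25² = 3.125
Var(Z) = 0.08*3.125 - (0.2*1.25)²
= 0.25 - 0.0625 = 0.1875

0.1875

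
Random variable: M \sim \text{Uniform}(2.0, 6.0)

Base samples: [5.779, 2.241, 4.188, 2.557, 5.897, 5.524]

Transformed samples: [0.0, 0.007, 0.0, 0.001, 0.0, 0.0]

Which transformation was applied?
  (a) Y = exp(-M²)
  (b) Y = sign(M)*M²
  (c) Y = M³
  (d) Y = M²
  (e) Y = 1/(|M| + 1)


Checking option (a) Y = exp(-M²):
  M = 5.779 -> Y = 0.0 ✓
  M = 2.241 -> Y = 0.007 ✓
  M = 4.188 -> Y = 0.0 ✓
All samples match this transformation.

(a) exp(-M²)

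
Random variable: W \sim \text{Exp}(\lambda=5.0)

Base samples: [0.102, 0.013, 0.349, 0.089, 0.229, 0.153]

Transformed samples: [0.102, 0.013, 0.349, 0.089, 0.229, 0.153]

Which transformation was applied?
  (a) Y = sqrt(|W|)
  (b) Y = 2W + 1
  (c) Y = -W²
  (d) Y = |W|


Checking option (d) Y = |W|:
  W = 0.102 -> Y = 0.102 ✓
  W = 0.013 -> Y = 0.013 ✓
  W = 0.349 -> Y = 0.349 ✓
All samples match this transformation.

(d) |W|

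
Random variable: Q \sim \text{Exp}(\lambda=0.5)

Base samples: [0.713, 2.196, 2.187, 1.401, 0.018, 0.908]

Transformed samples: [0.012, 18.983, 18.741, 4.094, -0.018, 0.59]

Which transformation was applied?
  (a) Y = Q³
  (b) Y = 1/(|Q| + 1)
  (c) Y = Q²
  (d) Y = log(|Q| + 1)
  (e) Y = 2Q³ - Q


Checking option (e) Y = 2Q³ - Q:
  Q = 0.713 -> Y = 0.012 ✓
  Q = 2.196 -> Y = 18.983 ✓
  Q = 2.187 -> Y = 18.741 ✓
All samples match this transformation.

(e) 2Q³ - Q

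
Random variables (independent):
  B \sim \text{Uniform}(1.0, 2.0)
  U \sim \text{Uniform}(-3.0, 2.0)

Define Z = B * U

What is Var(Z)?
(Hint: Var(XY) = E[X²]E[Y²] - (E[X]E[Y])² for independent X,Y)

Var(XY) = E[X²]E[Y²] - (E[X]E[Y])²
E[B] = 1.5, Var(B) = 0.083333333
E[U] = -0.5, Var(U) = 2.0833333
E[B²] = 0.083333333 + 1.5² = 2.3333333
E[U²] = 2.0833333 + (-0.5)² = 2.3333333
Var(Z) = 2.3333333*2.3333333 - (1.5*(-0.5))²
= 5.4444444 - 0.5625 = 4.8819444

4.8819444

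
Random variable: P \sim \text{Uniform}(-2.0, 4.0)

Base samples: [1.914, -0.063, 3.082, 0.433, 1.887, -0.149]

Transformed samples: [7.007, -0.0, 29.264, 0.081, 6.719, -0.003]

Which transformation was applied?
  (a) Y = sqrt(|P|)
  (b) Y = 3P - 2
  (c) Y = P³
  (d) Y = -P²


Checking option (c) Y = P³:
  P = 1.914 -> Y = 7.007 ✓
  P = -0.063 -> Y = -0.0 ✓
  P = 3.082 -> Y = 29.264 ✓
All samples match this transformation.

(c) P³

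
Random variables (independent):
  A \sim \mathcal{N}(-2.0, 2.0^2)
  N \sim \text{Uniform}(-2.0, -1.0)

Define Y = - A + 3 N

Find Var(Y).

For independent RVs: Var(aX + bY) = a²Var(X) + b²Var(Y)
Var(A) = 4
Var(N) = 0.083333333
Var(Y) = (-1)²*4 + 3²*0.083333333
= 1*4 + 9*0.083333333 = 4.75

4.75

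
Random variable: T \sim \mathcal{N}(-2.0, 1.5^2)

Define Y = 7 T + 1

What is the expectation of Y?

For Y = 7T + 1:
E[Y] = 7 * E[T] + 1
E[T] = -2.0 = -2
E[Y] = 7 * (-2) + 1 = -13

-13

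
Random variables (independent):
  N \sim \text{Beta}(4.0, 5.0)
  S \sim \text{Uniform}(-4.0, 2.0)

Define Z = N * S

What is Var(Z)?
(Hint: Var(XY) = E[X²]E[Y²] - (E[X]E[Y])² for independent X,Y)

Var(XY) = E[X²]E[Y²] - (E[X]E[Y])²
E[N] = 0.44444444, Var(N) = 0.024691358
E[S] = -1, Var(S) = 3
E[N²] = 0.024691358 + 0.44444444² = 0.22222222
E[S²] = 3 + (-1)² = 4
Var(Z) = 0.22222222*4 - (0.44444444*(-1))²
= 0.88888889 - 0.19753086 = 0.69135802

0.69135802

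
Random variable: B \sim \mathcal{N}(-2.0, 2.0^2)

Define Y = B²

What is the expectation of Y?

Using E[X²] = Var(X) + (E[X])²:
E[B] = -2
Var(B) = 2.0^2 = 4
E[B²] = 4 + (-2)² = 4 + 4 = 8

8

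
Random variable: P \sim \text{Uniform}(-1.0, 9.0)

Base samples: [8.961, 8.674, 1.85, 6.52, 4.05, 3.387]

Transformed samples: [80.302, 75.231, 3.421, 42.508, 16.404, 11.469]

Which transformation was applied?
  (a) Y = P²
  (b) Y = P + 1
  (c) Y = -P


Checking option (a) Y = P²:
  P = 8.961 -> Y = 80.302 ✓
  P = 8.674 -> Y = 75.231 ✓
  P = 1.85 -> Y = 3.421 ✓
All samples match this transformation.

(a) P²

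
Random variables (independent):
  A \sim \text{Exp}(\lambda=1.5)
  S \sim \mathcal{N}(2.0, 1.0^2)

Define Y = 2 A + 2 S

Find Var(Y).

For independent RVs: Var(aX + bY) = a²Var(X) + b²Var(Y)
Var(A) = 0.44444444
Var(S) = 1
Var(Y) = 2²*0.44444444 + 2²*1
= 4*0.44444444 + 4*1 = 5.7777778

5.7777778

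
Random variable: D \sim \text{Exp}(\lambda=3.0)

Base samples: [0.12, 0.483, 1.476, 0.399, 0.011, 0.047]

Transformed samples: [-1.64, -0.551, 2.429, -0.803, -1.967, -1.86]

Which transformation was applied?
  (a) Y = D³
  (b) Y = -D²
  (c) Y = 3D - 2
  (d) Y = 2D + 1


Checking option (c) Y = 3D - 2:
  D = 0.12 -> Y = -1.64 ✓
  D = 0.483 -> Y = -0.551 ✓
  D = 1.476 -> Y = 2.429 ✓
All samples match this transformation.

(c) 3D - 2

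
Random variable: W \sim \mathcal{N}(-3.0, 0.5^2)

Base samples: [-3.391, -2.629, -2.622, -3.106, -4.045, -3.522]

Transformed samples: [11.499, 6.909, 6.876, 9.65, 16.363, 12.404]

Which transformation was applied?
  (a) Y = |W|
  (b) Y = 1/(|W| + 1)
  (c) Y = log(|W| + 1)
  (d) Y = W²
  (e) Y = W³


Checking option (d) Y = W²:
  W = -3.391 -> Y = 11.499 ✓
  W = -2.629 -> Y = 6.909 ✓
  W = -2.622 -> Y = 6.876 ✓
All samples match this transformation.

(d) W²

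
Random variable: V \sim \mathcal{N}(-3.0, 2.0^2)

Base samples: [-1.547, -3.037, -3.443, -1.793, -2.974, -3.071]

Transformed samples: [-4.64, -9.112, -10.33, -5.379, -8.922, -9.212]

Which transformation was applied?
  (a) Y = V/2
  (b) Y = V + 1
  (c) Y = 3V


Checking option (c) Y = 3V:
  V = -1.547 -> Y = -4.64 ✓
  V = -3.037 -> Y = -9.112 ✓
  V = -3.443 -> Y = -10.33 ✓
All samples match this transformation.

(c) 3V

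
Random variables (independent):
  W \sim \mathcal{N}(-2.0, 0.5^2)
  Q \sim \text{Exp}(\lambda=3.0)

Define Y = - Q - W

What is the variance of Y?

For independent RVs: Var(aX + bY) = a²Var(X) + b²Var(Y)
Var(W) = 0.25
Var(Q) = 0.11111111
Var(Y) = (-1)²*0.25 + (-1)²*0.11111111
= 1*0.25 + 1*0.11111111 = 0.36111111

0.36111111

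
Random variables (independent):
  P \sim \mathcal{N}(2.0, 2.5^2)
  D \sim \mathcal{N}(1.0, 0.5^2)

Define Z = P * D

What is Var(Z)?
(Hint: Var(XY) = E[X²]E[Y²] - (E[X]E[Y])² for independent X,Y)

Var(XY) = E[X²]E[Y²] - (E[X]E[Y])²
E[P] = 2, Var(P) = 6.25
E[D] = 1, Var(D) = 0.25
E[P²] = 6.25 + 2² = 10.25
E[D²] = 0.25 + 1² = 1.25
Var(Z) = 10.25*1.25 - (2*1)²
= 12.8125 - 4 = 8.8125

8.8125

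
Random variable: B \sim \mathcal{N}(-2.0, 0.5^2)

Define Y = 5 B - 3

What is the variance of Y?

For Y = aB + b: Var(Y) = a² * Var(B)
Var(B) = 0.5^2 = 0.25
Var(Y) = 5² * 0.25 = 25 * 0.25 = 6.25

6.25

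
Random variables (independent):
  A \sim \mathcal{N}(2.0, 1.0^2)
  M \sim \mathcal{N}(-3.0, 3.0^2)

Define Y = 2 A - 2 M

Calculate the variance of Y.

For independent RVs: Var(aX + bY) = a²Var(X) + b²Var(Y)
Var(A) = 1
Var(M) = 9
Var(Y) = 2²*1 + (-2)²*9
= 4*1 + 4*9 = 40

40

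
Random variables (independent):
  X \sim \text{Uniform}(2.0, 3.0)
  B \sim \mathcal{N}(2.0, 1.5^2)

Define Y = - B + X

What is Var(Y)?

For independent RVs: Var(aX + bY) = a²Var(X) + b²Var(Y)
Var(X) = 0.083333333
Var(B) = 2.25
Var(Y) = 1²*0.083333333 + (-1)²*2.25
= 1*0.083333333 + 1*2.25 = 2.3333333

2.3333333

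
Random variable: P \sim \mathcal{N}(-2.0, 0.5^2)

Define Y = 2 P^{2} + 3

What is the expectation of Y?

E[Y] = 2*E[P²] + 3
E[P] = -2
E[P²] = Var(P) + (E[P])² = 0.25 + 4 = 4.25
E[Y] = 2*4.25 + 3 = 11.5

11.5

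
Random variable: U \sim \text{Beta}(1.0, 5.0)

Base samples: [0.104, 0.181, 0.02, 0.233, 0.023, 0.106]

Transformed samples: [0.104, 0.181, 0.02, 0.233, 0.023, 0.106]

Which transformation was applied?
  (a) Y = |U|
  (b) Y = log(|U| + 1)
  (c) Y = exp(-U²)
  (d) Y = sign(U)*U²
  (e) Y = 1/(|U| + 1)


Checking option (a) Y = |U|:
  U = 0.104 -> Y = 0.104 ✓
  U = 0.181 -> Y = 0.181 ✓
  U = 0.02 -> Y = 0.02 ✓
All samples match this transformation.

(a) |U|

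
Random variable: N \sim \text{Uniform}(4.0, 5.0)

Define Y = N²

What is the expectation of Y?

Using E[X²] = Var(X) + (E[X])²:
E[N] = 4.5
Var(N) = (5 - 4)^2/12 = 0.083333333
E[N²] = 0.083333333 + 4.5² = 0.083333333 + 20.25 = 20.333333

20.333333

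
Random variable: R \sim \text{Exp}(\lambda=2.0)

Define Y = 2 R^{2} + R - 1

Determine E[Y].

E[Y] = 2*E[R²] + 1*E[R] - 1
E[R] = 0.5
E[R²] = Var(R) + (E[R])² = 0.25 + 0.25 = 0.5
E[Y] = 2*0.5 + 1*0.5 - 1 = 0.5

0.5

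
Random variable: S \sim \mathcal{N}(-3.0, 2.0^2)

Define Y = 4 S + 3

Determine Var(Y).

For Y = aS + b: Var(Y) = a² * Var(S)
Var(S) = 2.0^2 = 4
Var(Y) = 4² * 4 = 16 * 4 = 64

64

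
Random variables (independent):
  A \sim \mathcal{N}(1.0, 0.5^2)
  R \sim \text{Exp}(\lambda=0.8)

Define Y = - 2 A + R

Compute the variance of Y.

For independent RVs: Var(aX + bY) = a²Var(X) + b²Var(Y)
Var(A) = 0.25
Var(R) = 1.5625
Var(Y) = (-2)²*0.25 + 1²*1.5625
= 4*0.25 + 1*1.5625 = 2.5625

2.5625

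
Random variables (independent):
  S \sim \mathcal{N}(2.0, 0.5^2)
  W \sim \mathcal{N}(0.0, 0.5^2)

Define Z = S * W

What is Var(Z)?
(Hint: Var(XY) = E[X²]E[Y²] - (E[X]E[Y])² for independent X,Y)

Var(XY) = E[X²]E[Y²] - (E[X]E[Y])²
E[S] = 2, Var(S) = 0.25
E[W] = 0, Var(W) = 0.25
E[S²] = 0.25 + 2² = 4.25
E[W²] = 0.25 + 0² = 0.25
Var(Z) = 4.25*0.25 - (2*0)²
= 1.0625 - 0 = 1.0625

1.0625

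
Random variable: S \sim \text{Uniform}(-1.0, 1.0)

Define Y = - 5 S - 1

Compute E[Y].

For Y = -5S - 1:
E[Y] = -5 * E[S] - 1
E[S] = (-1 + 1)/2 = 0
E[Y] = -5 * 0 - 1 = -1

-1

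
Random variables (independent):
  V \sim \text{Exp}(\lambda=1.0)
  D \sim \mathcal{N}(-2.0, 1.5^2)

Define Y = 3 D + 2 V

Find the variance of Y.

For independent RVs: Var(aX + bY) = a²Var(X) + b²Var(Y)
Var(V) = 1
Var(D) = 2.25
Var(Y) = 2²*1 + 3²*2.25
= 4*1 + 9*2.25 = 24.25

24.25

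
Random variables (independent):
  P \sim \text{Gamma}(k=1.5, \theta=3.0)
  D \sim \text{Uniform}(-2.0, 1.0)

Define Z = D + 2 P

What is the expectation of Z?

E[Z] = 2*E[P] + 1*E[D]
E[P] = 4.5
E[D] = -0.5
E[Z] = 2*4.5 + 1*(-0.5) = 8.5

8.5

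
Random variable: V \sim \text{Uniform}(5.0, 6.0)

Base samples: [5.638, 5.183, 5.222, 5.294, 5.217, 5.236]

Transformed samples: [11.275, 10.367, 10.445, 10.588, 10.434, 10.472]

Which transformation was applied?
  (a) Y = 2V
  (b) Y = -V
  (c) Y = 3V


Checking option (a) Y = 2V:
  V = 5.638 -> Y = 11.275 ✓
  V = 5.183 -> Y = 10.367 ✓
  V = 5.222 -> Y = 10.445 ✓
All samples match this transformation.

(a) 2V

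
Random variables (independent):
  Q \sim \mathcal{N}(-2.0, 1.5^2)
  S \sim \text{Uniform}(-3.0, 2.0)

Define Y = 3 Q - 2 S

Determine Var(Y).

For independent RVs: Var(aX + bY) = a²Var(X) + b²Var(Y)
Var(Q) = 2.25
Var(S) = 2.0833333
Var(Y) = 3²*2.25 + (-2)²*2.0833333
= 9*2.25 + 4*2.0833333 = 28.583333

28.583333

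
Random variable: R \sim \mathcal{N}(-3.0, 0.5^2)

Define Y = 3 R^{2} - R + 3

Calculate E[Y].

E[Y] = 3*E[R²] - 1*E[R] + 3
E[R] = -3
E[R²] = Var(R) + (E[R])² = 0.25 + 9 = 9.25
E[Y] = 3*9.25 - 1*(-3) + 3 = 33.75

33.75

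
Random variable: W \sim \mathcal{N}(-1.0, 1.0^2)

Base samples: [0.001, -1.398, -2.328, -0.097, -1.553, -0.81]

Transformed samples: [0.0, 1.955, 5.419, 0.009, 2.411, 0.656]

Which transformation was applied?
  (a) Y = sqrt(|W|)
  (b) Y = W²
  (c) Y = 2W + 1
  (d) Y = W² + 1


Checking option (b) Y = W²:
  W = 0.001 -> Y = 0.0 ✓
  W = -1.398 -> Y = 1.955 ✓
  W = -2.328 -> Y = 5.419 ✓
All samples match this transformation.

(b) W²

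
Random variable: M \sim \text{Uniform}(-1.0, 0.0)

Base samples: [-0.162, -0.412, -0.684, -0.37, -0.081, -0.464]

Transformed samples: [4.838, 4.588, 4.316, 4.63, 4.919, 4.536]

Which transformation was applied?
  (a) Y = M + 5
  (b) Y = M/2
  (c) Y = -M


Checking option (a) Y = M + 5:
  M = -0.162 -> Y = 4.838 ✓
  M = -0.412 -> Y = 4.588 ✓
  M = -0.684 -> Y = 4.316 ✓
All samples match this transformation.

(a) M + 5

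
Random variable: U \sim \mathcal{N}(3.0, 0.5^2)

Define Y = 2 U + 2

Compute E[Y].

For Y = 2U + 2:
E[Y] = 2 * E[U] + 2
E[U] = 3.0 = 3
E[Y] = 2 * 3 + 2 = 8

8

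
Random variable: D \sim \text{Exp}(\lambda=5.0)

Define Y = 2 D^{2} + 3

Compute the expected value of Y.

E[Y] = 2*E[D²] + 3
E[D] = 0.2
E[D²] = Var(D) + (E[D])² = 0.04 + 0.04 = 0.08
E[Y] = 2*0.08 + 3 = 3.16

3.16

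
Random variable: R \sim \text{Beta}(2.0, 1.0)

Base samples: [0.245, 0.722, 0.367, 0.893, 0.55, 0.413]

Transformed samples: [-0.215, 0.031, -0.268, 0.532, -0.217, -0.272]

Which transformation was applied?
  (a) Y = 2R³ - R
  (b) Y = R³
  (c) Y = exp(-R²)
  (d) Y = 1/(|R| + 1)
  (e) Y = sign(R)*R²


Checking option (a) Y = 2R³ - R:
  R = 0.245 -> Y = -0.215 ✓
  R = 0.722 -> Y = 0.031 ✓
  R = 0.367 -> Y = -0.268 ✓
All samples match this transformation.

(a) 2R³ - R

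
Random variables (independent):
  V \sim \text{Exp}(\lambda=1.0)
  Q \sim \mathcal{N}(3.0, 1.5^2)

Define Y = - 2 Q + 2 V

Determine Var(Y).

For independent RVs: Var(aX + bY) = a²Var(X) + b²Var(Y)
Var(V) = 1
Var(Q) = 2.25
Var(Y) = 2²*1 + (-2)²*2.25
= 4*1 + 4*2.25 = 13

13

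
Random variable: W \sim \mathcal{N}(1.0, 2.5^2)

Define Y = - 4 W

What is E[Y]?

For Y = -4W:
E[Y] = -4 * E[W]
E[W] = 1.0 = 1
E[Y] = -4 * 1 = -4

-4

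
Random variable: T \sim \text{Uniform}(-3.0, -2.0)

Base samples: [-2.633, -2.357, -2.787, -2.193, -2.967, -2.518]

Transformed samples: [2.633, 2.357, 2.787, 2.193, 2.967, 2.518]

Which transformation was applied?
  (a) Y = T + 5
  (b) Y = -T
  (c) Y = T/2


Checking option (b) Y = -T:
  T = -2.633 -> Y = 2.633 ✓
  T = -2.357 -> Y = 2.357 ✓
  T = -2.787 -> Y = 2.787 ✓
All samples match this transformation.

(b) -T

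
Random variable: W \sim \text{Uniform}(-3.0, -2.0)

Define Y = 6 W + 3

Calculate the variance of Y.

For Y = aW + b: Var(Y) = a² * Var(W)
Var(W) = (-2 + 3)^2/12 = 0.083333333
Var(Y) = 6² * 0.083333333 = 36 * 0.083333333 = 3

3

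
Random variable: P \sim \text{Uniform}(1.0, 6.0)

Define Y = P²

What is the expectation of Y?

E[P²] = Var(P) + (E[P])² = 2.0833333 + 12.25 = 14.333333

14.333333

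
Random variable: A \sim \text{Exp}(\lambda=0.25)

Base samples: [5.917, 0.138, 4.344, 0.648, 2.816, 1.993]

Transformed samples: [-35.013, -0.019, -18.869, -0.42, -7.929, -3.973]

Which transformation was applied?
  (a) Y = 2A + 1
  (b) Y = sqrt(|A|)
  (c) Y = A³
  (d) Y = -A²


Checking option (d) Y = -A²:
  A = 5.917 -> Y = -35.013 ✓
  A = 0.138 -> Y = -0.019 ✓
  A = 4.344 -> Y = -18.869 ✓
All samples match this transformation.

(d) -A²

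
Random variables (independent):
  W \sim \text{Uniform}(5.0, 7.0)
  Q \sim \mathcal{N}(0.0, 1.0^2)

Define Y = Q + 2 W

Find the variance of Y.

For independent RVs: Var(aX + bY) = a²Var(X) + b²Var(Y)
Var(W) = 0.33333333
Var(Q) = 1
Var(Y) = 2²*0.33333333 + 1²*1
= 4*0.33333333 + 1*1 = 2.3333333

2.3333333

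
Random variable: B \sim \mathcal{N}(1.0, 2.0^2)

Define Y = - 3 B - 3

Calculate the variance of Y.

For Y = aB + b: Var(Y) = a² * Var(B)
Var(B) = 2.0^2 = 4
Var(Y) = (-3)² * 4 = 9 * 4 = 36

36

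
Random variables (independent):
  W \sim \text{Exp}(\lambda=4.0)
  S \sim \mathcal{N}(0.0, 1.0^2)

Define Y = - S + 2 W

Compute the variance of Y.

For independent RVs: Var(aX + bY) = a²Var(X) + b²Var(Y)
Var(W) = 0.0625
Var(S) = 1
Var(Y) = 2²*0.0625 + (-1)²*1
= 4*0.0625 + 1*1 = 1.25

1.25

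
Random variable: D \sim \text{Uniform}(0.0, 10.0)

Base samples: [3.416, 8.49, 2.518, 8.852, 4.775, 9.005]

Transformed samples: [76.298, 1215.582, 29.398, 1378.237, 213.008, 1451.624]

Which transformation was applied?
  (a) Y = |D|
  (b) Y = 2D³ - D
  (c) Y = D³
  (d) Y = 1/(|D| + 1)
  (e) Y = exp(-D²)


Checking option (b) Y = 2D³ - D:
  D = 3.416 -> Y = 76.298 ✓
  D = 8.49 -> Y = 1215.582 ✓
  D = 2.518 -> Y = 29.398 ✓
All samples match this transformation.

(b) 2D³ - D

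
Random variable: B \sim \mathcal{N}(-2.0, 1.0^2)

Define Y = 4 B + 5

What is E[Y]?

For Y = 4B + 5:
E[Y] = 4 * E[B] + 5
E[B] = -2.0 = -2
E[Y] = 4 * (-2) + 5 = -3

-3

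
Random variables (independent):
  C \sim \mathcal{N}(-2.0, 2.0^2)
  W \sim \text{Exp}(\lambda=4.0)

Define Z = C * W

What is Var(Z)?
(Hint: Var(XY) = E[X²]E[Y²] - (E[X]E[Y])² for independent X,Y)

Var(XY) = E[X²]E[Y²] - (E[X]E[Y])²
E[C] = -2, Var(C) = 4
E[W] = 0.25, Var(W) = 0.0625
E[C²] = 4 + (-2)² = 8
E[W²] = 0.0625 + 0.25² = 0.125
Var(Z) = 8*0.125 - (-2*0.25)²
= 1 - 0.25 = 0.75

0.75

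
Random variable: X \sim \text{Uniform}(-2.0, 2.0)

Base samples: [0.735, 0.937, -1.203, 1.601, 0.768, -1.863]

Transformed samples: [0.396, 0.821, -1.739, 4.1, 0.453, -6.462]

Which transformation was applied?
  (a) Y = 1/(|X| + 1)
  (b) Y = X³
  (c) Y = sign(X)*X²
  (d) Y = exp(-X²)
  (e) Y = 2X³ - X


Checking option (b) Y = X³:
  X = 0.735 -> Y = 0.396 ✓
  X = 0.937 -> Y = 0.821 ✓
  X = -1.203 -> Y = -1.739 ✓
All samples match this transformation.

(b) X³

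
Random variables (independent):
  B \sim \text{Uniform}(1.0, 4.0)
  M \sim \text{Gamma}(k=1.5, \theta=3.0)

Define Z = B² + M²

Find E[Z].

E[Z] = E[B²] + E[M²]
E[B²] = Var(B) + E[B]² = 0.75 + 6.25 = 7
E[M²] = Var(M) + E[M]² = 13.5 + 20.25 = 33.75
E[Z] = 7 + 33.75 = 40.75

40.75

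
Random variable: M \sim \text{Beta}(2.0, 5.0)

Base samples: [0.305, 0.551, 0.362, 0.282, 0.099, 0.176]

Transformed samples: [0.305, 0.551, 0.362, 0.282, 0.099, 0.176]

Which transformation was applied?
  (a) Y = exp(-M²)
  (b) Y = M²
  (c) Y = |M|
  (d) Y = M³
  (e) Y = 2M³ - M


Checking option (c) Y = |M|:
  M = 0.305 -> Y = 0.305 ✓
  M = 0.551 -> Y = 0.551 ✓
  M = 0.362 -> Y = 0.362 ✓
All samples match this transformation.

(c) |M|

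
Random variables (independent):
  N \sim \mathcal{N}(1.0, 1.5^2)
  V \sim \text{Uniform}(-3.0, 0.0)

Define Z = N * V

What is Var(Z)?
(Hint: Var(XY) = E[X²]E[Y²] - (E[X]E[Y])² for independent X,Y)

Var(XY) = E[X²]E[Y²] - (E[X]E[Y])²
E[N] = 1, Var(N) = 2.25
E[V] = -1.5, Var(V) = 0.75
E[N²] = 2.25 + 1² = 3.25
E[V²] = 0.75 + (-1.5)² = 3
Var(Z) = 3.25*3 - (1*(-1.5))²
= 9.75 - 2.25 = 7.5

7.5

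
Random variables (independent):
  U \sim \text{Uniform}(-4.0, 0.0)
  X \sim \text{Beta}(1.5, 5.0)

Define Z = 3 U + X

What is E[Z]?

E[Z] = 3*E[U] + 1*E[X]
E[U] = -2
E[X] = 0.23076923
E[Z] = 3*(-2) + 1*0.23076923 = -5.7692308

-5.7692308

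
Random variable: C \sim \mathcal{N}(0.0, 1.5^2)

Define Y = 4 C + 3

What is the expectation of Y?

For Y = 4C + 3:
E[Y] = 4 * E[C] + 3
E[C] = 0.0 = 0
E[Y] = 4 * 0 + 3 = 3

3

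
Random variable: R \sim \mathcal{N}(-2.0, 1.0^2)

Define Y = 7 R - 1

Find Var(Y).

For Y = aR + b: Var(Y) = a² * Var(R)
Var(R) = 1.0^2 = 1
Var(Y) = 7² * 1 = 49 * 1 = 49

49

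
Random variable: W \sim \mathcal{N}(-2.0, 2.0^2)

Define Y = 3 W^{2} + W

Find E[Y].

E[Y] = 3*E[W²] + 1*E[W]
E[W] = -2
E[W²] = Var(W) + (E[W])² = 4 + 4 = 8
E[Y] = 3*8 + 1*(-2) = 22

22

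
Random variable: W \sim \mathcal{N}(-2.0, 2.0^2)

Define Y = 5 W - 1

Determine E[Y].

For Y = 5W - 1:
E[Y] = 5 * E[W] - 1
E[W] = -2.0 = -2
E[Y] = 5 * (-2) - 1 = -11

-11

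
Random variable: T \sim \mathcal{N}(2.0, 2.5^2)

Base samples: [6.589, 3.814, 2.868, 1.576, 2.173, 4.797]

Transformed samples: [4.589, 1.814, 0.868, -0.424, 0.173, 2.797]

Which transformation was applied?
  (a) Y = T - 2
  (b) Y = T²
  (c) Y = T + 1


Checking option (a) Y = T - 2:
  T = 6.589 -> Y = 4.589 ✓
  T = 3.814 -> Y = 1.814 ✓
  T = 2.868 -> Y = 0.868 ✓
All samples match this transformation.

(a) T - 2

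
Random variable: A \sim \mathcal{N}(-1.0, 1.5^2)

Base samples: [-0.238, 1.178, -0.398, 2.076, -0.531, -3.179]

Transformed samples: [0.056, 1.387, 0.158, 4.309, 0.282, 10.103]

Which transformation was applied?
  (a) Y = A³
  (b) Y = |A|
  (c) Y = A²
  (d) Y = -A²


Checking option (c) Y = A²:
  A = -0.238 -> Y = 0.056 ✓
  A = 1.178 -> Y = 1.387 ✓
  A = -0.398 -> Y = 0.158 ✓
All samples match this transformation.

(c) A²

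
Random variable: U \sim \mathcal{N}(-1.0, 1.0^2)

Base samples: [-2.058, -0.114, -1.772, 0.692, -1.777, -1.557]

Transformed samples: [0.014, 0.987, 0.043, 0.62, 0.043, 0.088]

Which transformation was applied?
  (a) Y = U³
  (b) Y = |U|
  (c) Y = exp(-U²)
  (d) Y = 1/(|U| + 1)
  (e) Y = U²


Checking option (c) Y = exp(-U²):
  U = -2.058 -> Y = 0.014 ✓
  U = -0.114 -> Y = 0.987 ✓
  U = -1.772 -> Y = 0.043 ✓
All samples match this transformation.

(c) exp(-U²)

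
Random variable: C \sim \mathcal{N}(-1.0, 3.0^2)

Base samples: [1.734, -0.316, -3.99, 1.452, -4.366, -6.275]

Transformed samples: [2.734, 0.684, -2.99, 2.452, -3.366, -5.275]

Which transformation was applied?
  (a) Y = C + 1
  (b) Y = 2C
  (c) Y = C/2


Checking option (a) Y = C + 1:
  C = 1.734 -> Y = 2.734 ✓
  C = -0.316 -> Y = 0.684 ✓
  C = -3.99 -> Y = -2.99 ✓
All samples match this transformation.

(a) C + 1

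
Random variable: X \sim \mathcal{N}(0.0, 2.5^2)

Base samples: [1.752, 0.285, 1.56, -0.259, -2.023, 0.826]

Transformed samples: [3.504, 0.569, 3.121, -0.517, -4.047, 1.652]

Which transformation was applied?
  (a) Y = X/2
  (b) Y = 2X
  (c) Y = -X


Checking option (b) Y = 2X:
  X = 1.752 -> Y = 3.504 ✓
  X = 0.285 -> Y = 0.569 ✓
  X = 1.56 -> Y = 3.121 ✓
All samples match this transformation.

(b) 2X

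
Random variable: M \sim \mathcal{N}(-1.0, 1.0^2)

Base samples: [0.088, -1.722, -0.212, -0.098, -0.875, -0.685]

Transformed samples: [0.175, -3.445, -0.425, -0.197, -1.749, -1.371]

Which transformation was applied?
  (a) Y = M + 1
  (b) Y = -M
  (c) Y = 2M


Checking option (c) Y = 2M:
  M = 0.088 -> Y = 0.175 ✓
  M = -1.722 -> Y = -3.445 ✓
  M = -0.212 -> Y = -0.425 ✓
All samples match this transformation.

(c) 2M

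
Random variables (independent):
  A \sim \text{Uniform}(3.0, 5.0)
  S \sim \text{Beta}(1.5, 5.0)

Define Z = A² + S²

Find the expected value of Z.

E[Z] = E[A²] + E[S²]
E[A²] = Var(A) + E[A]² = 0.33333333 + 16 = 16.333333
E[S²] = Var(S) + E[S]² = 0.023668639 + 0.053254438 = 0.076923077
E[Z] = 16.333333 + 0.076923077 = 16.410256

16.410256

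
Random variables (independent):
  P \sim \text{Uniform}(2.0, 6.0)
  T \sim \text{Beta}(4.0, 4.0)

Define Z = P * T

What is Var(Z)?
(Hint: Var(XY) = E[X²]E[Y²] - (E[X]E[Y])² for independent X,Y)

Var(XY) = E[X²]E[Y²] - (E[X]E[Y])²
E[P] = 4, Var(P) = 1.3333333
E[T] = 0.5, Var(T) = 0.027777778
E[P²] = 1.3333333 + 4² = 17.333333
E[T²] = 0.027777778 + 0.5² = 0.27777778
Var(Z) = 17.333333*0.27777778 - (4*0.5)²
= 4.8148148 - 4 = 0.81481481

0.81481481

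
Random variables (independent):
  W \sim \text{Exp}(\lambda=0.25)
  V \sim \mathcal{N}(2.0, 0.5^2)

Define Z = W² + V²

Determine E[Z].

E[Z] = E[W²] + E[V²]
E[W²] = Var(W) + E[W]² = 16 + 16 = 32
E[V²] = Var(V) + E[V]² = 0.25 + 4 = 4.25
E[Z] = 32 + 4.25 = 36.25

36.25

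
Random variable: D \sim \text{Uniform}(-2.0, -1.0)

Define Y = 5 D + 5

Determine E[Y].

For Y = 5D + 5:
E[Y] = 5 * E[D] + 5
E[D] = (-2 - 1)/2 = -1.5
E[Y] = 5 * (-1.5) + 5 = -2.5

-2.5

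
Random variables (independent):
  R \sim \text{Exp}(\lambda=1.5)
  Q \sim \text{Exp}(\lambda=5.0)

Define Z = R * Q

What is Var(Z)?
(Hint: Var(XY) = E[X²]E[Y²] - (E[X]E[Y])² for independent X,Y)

Var(XY) = E[X²]E[Y²] - (E[X]E[Y])²
E[R] = 0.66666667, Var(R) = 0.44444444
E[Q] = 0.2, Var(Q) = 0.04
E[R²] = 0.44444444 + 0.66666667² = 0.88888889
E[Q²] = 0.04 + 0.2² = 0.08
Var(Z) = 0.88888889*0.08 - (0.66666667*0.2)²
= 0.071111111 - 0.017777778 = 0.053333333

0.053333333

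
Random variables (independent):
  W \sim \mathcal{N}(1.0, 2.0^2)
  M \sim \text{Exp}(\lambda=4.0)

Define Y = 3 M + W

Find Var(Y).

For independent RVs: Var(aX + bY) = a²Var(X) + b²Var(Y)
Var(W) = 4
Var(M) = 0.0625
Var(Y) = 1²*4 + 3²*0.0625
= 1*4 + 9*0.0625 = 4.5625

4.5625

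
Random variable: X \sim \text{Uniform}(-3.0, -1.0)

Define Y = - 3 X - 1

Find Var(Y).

For Y = aX + b: Var(Y) = a² * Var(X)
Var(X) = (-1 + 3)^2/12 = 0.33333333
Var(Y) = (-3)² * 0.33333333 = 9 * 0.33333333 = 3

3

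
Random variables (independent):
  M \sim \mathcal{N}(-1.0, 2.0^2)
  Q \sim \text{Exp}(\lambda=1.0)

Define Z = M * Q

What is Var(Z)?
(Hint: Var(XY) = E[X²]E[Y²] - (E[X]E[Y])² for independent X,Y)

Var(XY) = E[X²]E[Y²] - (E[X]E[Y])²
E[M] = -1, Var(M) = 4
E[Q] = 1, Var(Q) = 1
E[M²] = 4 + (-1)² = 5
E[Q²] = 1 + 1² = 2
Var(Z) = 5*2 - (-1*1)²
= 10 - 1 = 9

9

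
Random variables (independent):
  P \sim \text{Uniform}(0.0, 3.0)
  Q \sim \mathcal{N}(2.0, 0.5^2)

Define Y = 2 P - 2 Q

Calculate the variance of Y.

For independent RVs: Var(aX + bY) = a²Var(X) + b²Var(Y)
Var(P) = 0.75
Var(Q) = 0.25
Var(Y) = 2²*0.75 + (-2)²*0.25
= 4*0.75 + 4*0.25 = 4

4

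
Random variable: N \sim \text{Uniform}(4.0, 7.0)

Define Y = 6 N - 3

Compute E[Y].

For Y = 6N - 3:
E[Y] = 6 * E[N] - 3
E[N] = (4 + 7)/2 = 5.5
E[Y] = 6 * 5.5 - 3 = 30

30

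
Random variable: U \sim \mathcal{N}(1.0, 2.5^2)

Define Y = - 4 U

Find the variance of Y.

For Y = aU + b: Var(Y) = a² * Var(U)
Var(U) = 2.5^2 = 6.25
Var(Y) = (-4)² * 6.25 = 16 * 6.25 = 100

100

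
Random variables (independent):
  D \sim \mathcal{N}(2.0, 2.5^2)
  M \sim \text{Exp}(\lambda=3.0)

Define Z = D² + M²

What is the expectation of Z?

E[Z] = E[D²] + E[M²]
E[D²] = Var(D) + E[D]² = 6.25 + 4 = 10.25
E[M²] = Var(M) + E[M]² = 0.11111111 + 0.11111111 = 0.22222222
E[Z] = 10.25 + 0.22222222 = 10.472222

10.472222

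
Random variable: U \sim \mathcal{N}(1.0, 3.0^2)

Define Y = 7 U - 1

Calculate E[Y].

For Y = 7U - 1:
E[Y] = 7 * E[U] - 1
E[U] = 1.0 = 1
E[Y] = 7 * 1 - 1 = 6

6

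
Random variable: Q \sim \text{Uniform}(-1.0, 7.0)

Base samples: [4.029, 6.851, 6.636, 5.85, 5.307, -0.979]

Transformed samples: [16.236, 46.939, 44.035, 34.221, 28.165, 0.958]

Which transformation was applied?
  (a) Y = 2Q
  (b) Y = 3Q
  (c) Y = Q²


Checking option (c) Y = Q²:
  Q = 4.029 -> Y = 16.236 ✓
  Q = 6.851 -> Y = 46.939 ✓
  Q = 6.636 -> Y = 44.035 ✓
All samples match this transformation.

(c) Q²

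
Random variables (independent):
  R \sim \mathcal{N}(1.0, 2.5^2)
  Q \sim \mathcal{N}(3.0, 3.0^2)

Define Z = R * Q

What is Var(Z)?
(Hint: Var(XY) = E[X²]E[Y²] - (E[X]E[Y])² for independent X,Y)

Var(XY) = E[X²]E[Y²] - (E[X]E[Y])²
E[R] = 1, Var(R) = 6.25
E[Q] = 3, Var(Q) = 9
E[R²] = 6.25 + 1² = 7.25
E[Q²] = 9 + 3² = 18
Var(Z) = 7.25*18 - (1*3)²
= 130.5 - 9 = 121.5

121.5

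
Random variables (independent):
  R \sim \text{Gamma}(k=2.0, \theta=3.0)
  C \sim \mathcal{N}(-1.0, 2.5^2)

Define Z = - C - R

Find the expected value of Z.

E[Z] = -1*E[R] - 1*E[C]
E[R] = 6
E[C] = -1
E[Z] = -1*6 - 1*(-1) = -5

-5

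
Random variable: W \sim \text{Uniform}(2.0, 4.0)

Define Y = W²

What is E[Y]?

Using E[X²] = Var(X) + (E[X])²:
E[W] = 3
Var(W) = (4 - 2)^2/12 = 0.33333333
E[W²] = 0.33333333 + 3² = 0.33333333 + 9 = 9.3333333

9.3333333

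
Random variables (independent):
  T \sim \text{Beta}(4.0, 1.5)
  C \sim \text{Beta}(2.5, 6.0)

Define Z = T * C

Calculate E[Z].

For independent RVs: E[XY] = E[X]*E[Y]
E[T] = 0.72727273
E[C] = 0.29411765
E[Z] = 0.72727273 * 0.29411765 = 0.21390374

0.21390374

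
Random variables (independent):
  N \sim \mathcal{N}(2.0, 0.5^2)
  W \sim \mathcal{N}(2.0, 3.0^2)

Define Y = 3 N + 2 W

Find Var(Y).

For independent RVs: Var(aX + bY) = a²Var(X) + b²Var(Y)
Var(N) = 0.25
Var(W) = 9
Var(Y) = 3²*0.25 + 2²*9
= 9*0.25 + 4*9 = 38.25

38.25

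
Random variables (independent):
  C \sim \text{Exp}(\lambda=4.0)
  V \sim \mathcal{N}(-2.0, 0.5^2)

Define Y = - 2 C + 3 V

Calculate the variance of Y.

For independent RVs: Var(aX + bY) = a²Var(X) + b²Var(Y)
Var(C) = 0.0625
Var(V) = 0.25
Var(Y) = (-2)²*0.0625 + 3²*0.25
= 4*0.0625 + 9*0.25 = 2.5

2.5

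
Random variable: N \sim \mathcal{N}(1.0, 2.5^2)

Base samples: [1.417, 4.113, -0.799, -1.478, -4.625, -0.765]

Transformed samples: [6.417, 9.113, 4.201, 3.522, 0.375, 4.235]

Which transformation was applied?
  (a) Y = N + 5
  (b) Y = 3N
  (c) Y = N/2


Checking option (a) Y = N + 5:
  N = 1.417 -> Y = 6.417 ✓
  N = 4.113 -> Y = 9.113 ✓
  N = -0.799 -> Y = 4.201 ✓
All samples match this transformation.

(a) N + 5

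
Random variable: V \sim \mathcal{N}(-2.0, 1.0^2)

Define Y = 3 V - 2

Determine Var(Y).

For Y = aV + b: Var(Y) = a² * Var(V)
Var(V) = 1.0^2 = 1
Var(Y) = 3² * 1 = 9 * 1 = 9

9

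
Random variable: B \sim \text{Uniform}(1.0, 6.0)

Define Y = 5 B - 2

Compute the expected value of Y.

For Y = 5B - 2:
E[Y] = 5 * E[B] - 2
E[B] = (1 + 6)/2 = 3.5
E[Y] = 5 * 3.5 - 2 = 15.5

15.5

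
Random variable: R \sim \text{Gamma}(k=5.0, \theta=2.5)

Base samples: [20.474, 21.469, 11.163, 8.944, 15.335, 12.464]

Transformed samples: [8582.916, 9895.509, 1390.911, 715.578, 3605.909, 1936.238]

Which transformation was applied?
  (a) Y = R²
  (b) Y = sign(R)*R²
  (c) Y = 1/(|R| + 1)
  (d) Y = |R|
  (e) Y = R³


Checking option (e) Y = R³:
  R = 20.474 -> Y = 8582.916 ✓
  R = 21.469 -> Y = 9895.509 ✓
  R = 11.163 -> Y = 1390.911 ✓
All samples match this transformation.

(e) R³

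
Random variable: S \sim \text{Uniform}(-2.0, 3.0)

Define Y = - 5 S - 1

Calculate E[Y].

For Y = -5S - 1:
E[Y] = -5 * E[S] - 1
E[S] = (-2 + 3)/2 = 0.5
E[Y] = -5 * 0.5 - 1 = -3.5

-3.5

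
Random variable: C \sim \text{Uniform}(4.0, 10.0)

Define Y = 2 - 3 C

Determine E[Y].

For Y = -3C + 2:
E[Y] = -3 * E[C] + 2
E[C] = (4 + 10)/2 = 7
E[Y] = -3 * 7 + 2 = -19

-19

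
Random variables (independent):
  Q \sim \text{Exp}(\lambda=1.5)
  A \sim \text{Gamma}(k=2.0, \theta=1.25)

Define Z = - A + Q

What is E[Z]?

E[Z] = 1*E[Q] - 1*E[A]
E[Q] = 0.66666667
E[A] = 2.5
E[Z] = 1*0.66666667 - 1*2.5 = -1.8333333

-1.8333333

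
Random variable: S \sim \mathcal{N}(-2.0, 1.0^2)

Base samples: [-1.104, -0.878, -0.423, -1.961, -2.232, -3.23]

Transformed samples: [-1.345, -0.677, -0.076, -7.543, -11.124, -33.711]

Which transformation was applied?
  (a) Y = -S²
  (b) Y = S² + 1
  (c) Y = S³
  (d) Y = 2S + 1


Checking option (c) Y = S³:
  S = -1.104 -> Y = -1.345 ✓
  S = -0.878 -> Y = -0.677 ✓
  S = -0.423 -> Y = -0.076 ✓
All samples match this transformation.

(c) S³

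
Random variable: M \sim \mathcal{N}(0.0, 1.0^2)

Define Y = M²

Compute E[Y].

Using E[X²] = Var(X) + (E[X])²:
E[M] = 0
Var(M) = 1.0^2 = 1
E[M²] = 1 + 0² = 1 + 0 = 1

1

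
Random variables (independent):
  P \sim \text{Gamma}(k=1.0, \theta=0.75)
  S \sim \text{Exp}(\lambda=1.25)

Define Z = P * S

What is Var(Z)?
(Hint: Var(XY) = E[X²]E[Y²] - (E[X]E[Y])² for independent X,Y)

Var(XY) = E[X²]E[Y²] - (E[X]E[Y])²
E[P] = 0.75, Var(P) = 0.5625
E[S] = 0.8, Var(S) = 0.64
E[P²] = 0.5625 + 0.75² = 1.125
E[S²] = 0.64 + 0.8² = 1.28
Var(Z) = 1.125*1.28 - (0.75*0.8)²
= 1.44 - 0.36 = 1.08

1.08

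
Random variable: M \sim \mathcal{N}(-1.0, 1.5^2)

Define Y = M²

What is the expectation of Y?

E[M²] = Var(M) + (E[M])² = 2.25 + 1 = 3.25

3.25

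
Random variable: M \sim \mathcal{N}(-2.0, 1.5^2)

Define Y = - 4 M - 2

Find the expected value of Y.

For Y = -4M - 2:
E[Y] = -4 * E[M] - 2
E[M] = -2.0 = -2
E[Y] = -4 * (-2) - 2 = 6

6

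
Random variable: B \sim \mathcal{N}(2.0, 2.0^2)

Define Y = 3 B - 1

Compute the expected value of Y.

For Y = 3B - 1:
E[Y] = 3 * E[B] - 1
E[B] = 2.0 = 2
E[Y] = 3 * 2 - 1 = 5

5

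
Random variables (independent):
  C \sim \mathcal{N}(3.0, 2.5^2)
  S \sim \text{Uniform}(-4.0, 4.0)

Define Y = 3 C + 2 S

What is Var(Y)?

For independent RVs: Var(aX + bY) = a²Var(X) + b²Var(Y)
Var(C) = 6.25
Var(S) = 5.3333333
Var(Y) = 3²*6.25 + 2²*5.3333333
= 9*6.25 + 4*5.3333333 = 77.583333

77.583333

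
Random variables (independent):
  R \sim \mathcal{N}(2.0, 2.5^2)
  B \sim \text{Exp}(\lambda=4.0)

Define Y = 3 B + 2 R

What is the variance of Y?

For independent RVs: Var(aX + bY) = a²Var(X) + b²Var(Y)
Var(R) = 6.25
Var(B) = 0.0625
Var(Y) = 2²*6.25 + 3²*0.0625
= 4*6.25 + 9*0.0625 = 25.5625

25.5625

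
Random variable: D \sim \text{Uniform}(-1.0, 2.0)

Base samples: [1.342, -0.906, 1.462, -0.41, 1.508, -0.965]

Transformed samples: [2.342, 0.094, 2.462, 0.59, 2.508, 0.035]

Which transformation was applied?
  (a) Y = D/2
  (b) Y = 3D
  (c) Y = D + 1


Checking option (c) Y = D + 1:
  D = 1.342 -> Y = 2.342 ✓
  D = -0.906 -> Y = 0.094 ✓
  D = 1.462 -> Y = 2.462 ✓
All samples match this transformation.

(c) D + 1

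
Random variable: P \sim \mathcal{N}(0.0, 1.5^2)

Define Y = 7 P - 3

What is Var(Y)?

For Y = aP + b: Var(Y) = a² * Var(P)
Var(P) = 1.5^2 = 2.25
Var(Y) = 7² * 2.25 = 49 * 2.25 = 110.25

110.25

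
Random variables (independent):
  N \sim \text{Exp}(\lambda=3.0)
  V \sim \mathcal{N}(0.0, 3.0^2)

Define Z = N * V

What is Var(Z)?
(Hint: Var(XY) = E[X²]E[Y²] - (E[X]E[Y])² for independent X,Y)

Var(XY) = E[X²]E[Y²] - (E[X]E[Y])²
E[N] = 0.33333333, Var(N) = 0.11111111
E[V] = 0, Var(V) = 9
E[N²] = 0.11111111 + 0.33333333² = 0.22222222
E[V²] = 9 + 0² = 9
Var(Z) = 0.22222222*9 - (0.33333333*0)²
= 2 - 0 = 2

2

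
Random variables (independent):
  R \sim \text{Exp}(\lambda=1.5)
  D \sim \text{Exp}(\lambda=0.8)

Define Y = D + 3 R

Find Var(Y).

For independent RVs: Var(aX + bY) = a²Var(X) + b²Var(Y)
Var(R) = 0.44444444
Var(D) = 1.5625
Var(Y) = 3²*0.44444444 + 1²*1.5625
= 9*0.44444444 + 1*1.5625 = 5.5625

5.5625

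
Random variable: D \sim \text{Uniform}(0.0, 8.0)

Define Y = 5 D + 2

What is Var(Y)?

For Y = aD + b: Var(Y) = a² * Var(D)
Var(D) = (8 - 0)^2/12 = 5.3333333
Var(Y) = 5² * 5.3333333 = 25 * 5.3333333 = 133.33333

133.33333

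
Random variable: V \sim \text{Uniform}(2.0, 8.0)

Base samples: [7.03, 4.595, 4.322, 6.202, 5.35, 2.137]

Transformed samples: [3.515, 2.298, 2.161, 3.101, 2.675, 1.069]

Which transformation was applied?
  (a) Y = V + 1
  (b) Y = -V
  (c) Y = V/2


Checking option (c) Y = V/2:
  V = 7.03 -> Y = 3.515 ✓
  V = 4.595 -> Y = 2.298 ✓
  V = 4.322 -> Y = 2.161 ✓
All samples match this transformation.

(c) V/2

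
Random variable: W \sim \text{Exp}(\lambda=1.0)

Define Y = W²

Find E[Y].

E[W²] = Var(W) + (E[W])² = 1 + 1 = 2

2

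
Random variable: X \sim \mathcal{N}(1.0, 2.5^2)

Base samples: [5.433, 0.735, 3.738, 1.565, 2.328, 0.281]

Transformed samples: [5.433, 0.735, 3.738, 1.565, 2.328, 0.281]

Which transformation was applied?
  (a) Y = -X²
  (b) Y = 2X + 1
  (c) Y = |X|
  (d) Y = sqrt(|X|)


Checking option (c) Y = |X|:
  X = 5.433 -> Y = 5.433 ✓
  X = 0.735 -> Y = 0.735 ✓
  X = 3.738 -> Y = 3.738 ✓
All samples match this transformation.

(c) |X|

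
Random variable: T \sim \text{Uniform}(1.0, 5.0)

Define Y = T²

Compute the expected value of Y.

Using E[X²] = Var(X) + (E[X])²:
E[T] = 3
Var(T) = (5 - 1)^2/12 = 1.3333333
E[T²] = 1.3333333 + 3² = 1.3333333 + 9 = 10.333333

10.333333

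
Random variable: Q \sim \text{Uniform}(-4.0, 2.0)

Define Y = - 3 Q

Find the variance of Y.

For Y = aQ + b: Var(Y) = a² * Var(Q)
Var(Q) = (2 + 4)^2/12 = 3
Var(Y) = (-3)² * 3 = 9 * 3 = 27

27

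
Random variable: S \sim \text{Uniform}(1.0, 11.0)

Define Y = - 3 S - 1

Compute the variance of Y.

For Y = aS + b: Var(Y) = a² * Var(S)
Var(S) = (11 - 1)^2/12 = 8.3333333
Var(Y) = (-3)² * 8.3333333 = 9 * 8.3333333 = 75

75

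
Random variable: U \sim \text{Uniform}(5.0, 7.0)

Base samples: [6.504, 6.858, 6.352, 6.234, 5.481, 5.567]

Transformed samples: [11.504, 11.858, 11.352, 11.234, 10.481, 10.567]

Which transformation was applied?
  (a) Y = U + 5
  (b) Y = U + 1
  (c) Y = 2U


Checking option (a) Y = U + 5:
  U = 6.504 -> Y = 11.504 ✓
  U = 6.858 -> Y = 11.858 ✓
  U = 6.352 -> Y = 11.352 ✓
All samples match this transformation.

(a) U + 5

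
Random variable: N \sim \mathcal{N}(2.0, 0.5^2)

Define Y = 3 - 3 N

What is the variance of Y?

For Y = aN + b: Var(Y) = a² * Var(N)
Var(N) = 0.5^2 = 0.25
Var(Y) = (-3)² * 0.25 = 9 * 0.25 = 2.25

2.25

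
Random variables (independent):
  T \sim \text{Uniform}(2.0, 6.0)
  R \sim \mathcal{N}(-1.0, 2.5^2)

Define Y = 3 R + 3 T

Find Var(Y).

For independent RVs: Var(aX + bY) = a²Var(X) + b²Var(Y)
Var(T) = 1.3333333
Var(R) = 6.25
Var(Y) = 3²*1.3333333 + 3²*6.25
= 9*1.3333333 + 9*6.25 = 68.25

68.25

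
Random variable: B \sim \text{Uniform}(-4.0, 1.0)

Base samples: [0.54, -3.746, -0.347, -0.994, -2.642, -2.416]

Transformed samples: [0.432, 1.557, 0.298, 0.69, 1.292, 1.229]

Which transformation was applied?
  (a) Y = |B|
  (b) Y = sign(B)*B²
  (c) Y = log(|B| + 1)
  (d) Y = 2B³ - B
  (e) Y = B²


Checking option (c) Y = log(|B| + 1):
  B = 0.54 -> Y = 0.432 ✓
  B = -3.746 -> Y = 1.557 ✓
  B = -0.347 -> Y = 0.298 ✓
All samples match this transformation.

(c) log(|B| + 1)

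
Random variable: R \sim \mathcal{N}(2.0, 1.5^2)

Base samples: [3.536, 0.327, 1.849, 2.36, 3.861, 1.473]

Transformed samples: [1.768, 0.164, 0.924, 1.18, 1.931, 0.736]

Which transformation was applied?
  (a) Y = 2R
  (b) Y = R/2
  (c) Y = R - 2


Checking option (b) Y = R/2:
  R = 3.536 -> Y = 1.768 ✓
  R = 0.327 -> Y = 0.164 ✓
  R = 1.849 -> Y = 0.924 ✓
All samples match this transformation.

(b) R/2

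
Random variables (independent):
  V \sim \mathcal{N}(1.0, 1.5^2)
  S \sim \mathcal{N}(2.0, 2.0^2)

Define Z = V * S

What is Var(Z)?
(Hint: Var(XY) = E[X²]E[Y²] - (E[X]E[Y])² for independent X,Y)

Var(XY) = E[X²]E[Y²] - (E[X]E[Y])²
E[V] = 1, Var(V) = 2.25
E[S] = 2, Var(S) = 4
E[V²] = 2.25 + 1² = 3.25
E[S²] = 4 + 2² = 8
Var(Z) = 3.25*8 - (1*2)²
= 26 - 4 = 22

22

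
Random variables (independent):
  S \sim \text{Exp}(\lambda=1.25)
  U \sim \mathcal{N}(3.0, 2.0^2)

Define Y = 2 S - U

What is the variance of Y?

For independent RVs: Var(aX + bY) = a²Var(X) + b²Var(Y)
Var(S) = 0.64
Var(U) = 4
Var(Y) = 2²*0.64 + (-1)²*4
= 4*0.64 + 1*4 = 6.56

6.56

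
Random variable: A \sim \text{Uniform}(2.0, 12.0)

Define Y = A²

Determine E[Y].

Using E[X²] = Var(X) + (E[X])²:
E[A] = 7
Var(A) = (12 - 2)^2/12 = 8.3333333
E[A²] = 8.3333333 + 7² = 8.3333333 + 49 = 57.333333

57.333333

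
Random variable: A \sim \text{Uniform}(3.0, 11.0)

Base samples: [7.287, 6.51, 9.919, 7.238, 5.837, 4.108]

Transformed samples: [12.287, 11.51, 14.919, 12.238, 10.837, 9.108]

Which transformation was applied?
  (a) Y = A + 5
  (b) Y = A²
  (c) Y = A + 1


Checking option (a) Y = A + 5:
  A = 7.287 -> Y = 12.287 ✓
  A = 6.51 -> Y = 11.51 ✓
  A = 9.919 -> Y = 14.919 ✓
All samples match this transformation.

(a) A + 5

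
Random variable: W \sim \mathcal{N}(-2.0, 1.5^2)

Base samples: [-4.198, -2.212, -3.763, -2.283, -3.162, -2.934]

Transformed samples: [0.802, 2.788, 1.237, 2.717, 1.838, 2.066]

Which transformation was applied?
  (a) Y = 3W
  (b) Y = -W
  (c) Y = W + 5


Checking option (c) Y = W + 5:
  W = -4.198 -> Y = 0.802 ✓
  W = -2.212 -> Y = 2.788 ✓
  W = -3.763 -> Y = 1.237 ✓
All samples match this transformation.

(c) W + 5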